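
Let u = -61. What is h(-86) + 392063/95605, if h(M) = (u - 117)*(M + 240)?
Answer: -2620332197/95605 ≈ -27408.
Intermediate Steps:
h(M) = -42720 - 178*M (h(M) = (-61 - 117)*(M + 240) = -178*(240 + M) = -42720 - 178*M)
h(-86) + 392063/95605 = (-42720 - 178*(-86)) + 392063/95605 = (-42720 + 15308) + 392063*(1/95605) = -27412 + 392063/95605 = -2620332197/95605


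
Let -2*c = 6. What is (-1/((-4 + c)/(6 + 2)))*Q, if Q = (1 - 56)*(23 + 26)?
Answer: -3080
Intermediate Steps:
c = -3 (c = -½*6 = -3)
Q = -2695 (Q = -55*49 = -2695)
(-1/((-4 + c)/(6 + 2)))*Q = -1/((-4 - 3)/(6 + 2))*(-2695) = -1/((-7/8))*(-2695) = -1/((-7*⅛))*(-2695) = -1/(-7/8)*(-2695) = -1*(-8/7)*(-2695) = (8/7)*(-2695) = -3080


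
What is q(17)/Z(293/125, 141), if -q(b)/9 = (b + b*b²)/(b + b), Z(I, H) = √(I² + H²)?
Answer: -5625*√310726474/10714706 ≈ -9.2540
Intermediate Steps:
Z(I, H) = √(H² + I²)
q(b) = -9*(b + b³)/(2*b) (q(b) = -9*(b + b*b²)/(b + b) = -9*(b + b³)/(2*b))
q(17)/Z(293/125, 141) = (-9/2 - 9/2*17²)/(√(141² + (293/125)²)) = (-9/2 - 9/2*289)/(√(19881 + (293*(1/125))²)) = (-9/2 - 2601/2)/(√(19881 + (293/125)²)) = -1305/√(19881 + 85849/15625) = -1305*125*√310726474/310726474 = -5625*√310726474/10714706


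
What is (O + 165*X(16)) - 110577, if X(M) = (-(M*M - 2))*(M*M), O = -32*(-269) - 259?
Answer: -10831188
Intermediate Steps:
O = 8349 (O = 8608 - 259 = 8349)
X(M) = M²*(2 - M²) (X(M) = (-(M² - 2))*M² = (-(-2 + M²))*M² = (2 - M²)*M² = M²*(2 - M²))
(O + 165*X(16)) - 110577 = (8349 + 165*(16²*(2 - 1*16²))) - 110577 = (8349 + 165*(256*(2 - 1*256))) - 110577 = (8349 + 165*(256*(2 - 256))) - 110577 = (8349 + 165*(256*(-254))) - 110577 = (8349 + 165*(-65024)) - 110577 = (8349 - 10728960) - 110577 = -10720611 - 110577 = -10831188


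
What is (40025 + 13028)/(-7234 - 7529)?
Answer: -7579/2109 ≈ -3.5936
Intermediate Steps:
(40025 + 13028)/(-7234 - 7529) = 53053/(-14763) = 53053*(-1/14763) = -7579/2109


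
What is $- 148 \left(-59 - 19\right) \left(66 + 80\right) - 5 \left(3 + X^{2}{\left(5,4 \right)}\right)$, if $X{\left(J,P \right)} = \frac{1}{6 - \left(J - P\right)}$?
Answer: $\frac{8427044}{5} \approx 1.6854 \cdot 10^{6}$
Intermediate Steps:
$X{\left(J,P \right)} = \frac{1}{6 + P - J}$
$- 148 \left(-59 - 19\right) \left(66 + 80\right) - 5 \left(3 + X^{2}{\left(5,4 \right)}\right) = - 148 \left(-59 - 19\right) \left(66 + 80\right) - 5 \left(3 + \left(\frac{1}{6 + 4 - 5}\right)^{2}\right) = - 148 \left(\left(-78\right) 146\right) - 5 \left(3 + \left(\frac{1}{6 + 4 - 5}\right)^{2}\right) = \left(-148\right) \left(-11388\right) - 5 \left(3 + \left(\frac{1}{5}\right)^{2}\right) = 1685424 - 5 \left(3 + \left(\frac{1}{5}\right)^{2}\right) = 1685424 - 5 \left(3 + \frac{1}{25}\right) = 1685424 - \frac{76}{5} = \frac{8427044}{5}$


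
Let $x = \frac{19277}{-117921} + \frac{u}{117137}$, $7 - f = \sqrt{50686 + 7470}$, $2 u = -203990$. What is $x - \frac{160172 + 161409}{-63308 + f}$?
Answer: $\frac{10663816020034308517}{2635607861793975465} - \frac{643162 \sqrt{14539}}{4006958445} \approx 4.0267$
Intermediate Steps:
$u = -101995$ ($u = \frac{1}{2} \left(-203990\right) = -101995$)
$f = 7 - 2 \sqrt{14539}$ ($f = 7 - \sqrt{50686 + 7470} = 7 - \sqrt{58156} = 7 - 2 \sqrt{14539} \approx -234.16$)
$x = - \frac{14285402344}{13812912177}$ ($x = \frac{19277}{-117921} - \frac{101995}{117137} = 19277 \left(- \frac{1}{117921}\right) - \frac{101995}{117137} = - \frac{19277}{117921} - \frac{101995}{117137} = - \frac{14285402344}{13812912177} \approx -1.0342$)
$x - \frac{160172 + 161409}{-63308 + f} = - \frac{14285402344}{13812912177} - \frac{160172 + 161409}{-63308 + \left(7 - 2 \sqrt{14539}\right)} = - \frac{14285402344}{13812912177} - \frac{321581}{-63301 - 2 \sqrt{14539}}$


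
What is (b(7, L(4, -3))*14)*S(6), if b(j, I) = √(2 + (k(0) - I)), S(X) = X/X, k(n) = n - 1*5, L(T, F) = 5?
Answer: 28*I*√2 ≈ 39.598*I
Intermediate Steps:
k(n) = -5 + n (k(n) = n - 5 = -5 + n)
S(X) = 1
b(j, I) = √(-3 - I) (b(j, I) = √(2 + ((-5 + 0) - I)) = √(2 + (-5 - I)) = √(-3 - I))
(b(7, L(4, -3))*14)*S(6) = (√(-3 - 1*5)*14)*1 = (√(-3 - 5)*14)*1 = (√(-8)*14)*1 = ((2*I*√2)*14)*1 = (28*I*√2)*1 = 28*I*√2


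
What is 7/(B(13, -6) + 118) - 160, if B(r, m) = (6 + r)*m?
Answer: -633/4 ≈ -158.25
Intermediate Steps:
B(r, m) = m*(6 + r)
7/(B(13, -6) + 118) - 160 = 7/(-6*(6 + 13) + 118) - 160 = 7/(-6*19 + 118) - 160 = 7/(-114 + 118) - 160 = 7/4 - 160 = -633/4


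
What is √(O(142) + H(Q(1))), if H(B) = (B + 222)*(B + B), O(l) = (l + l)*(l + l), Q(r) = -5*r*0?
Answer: 284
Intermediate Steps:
Q(r) = 0
O(l) = 4*l² (O(l) = (2*l)*(2*l) = 4*l²)
H(B) = 2*B*(222 + B) (H(B) = (222 + B)*(2*B) = 2*B*(222 + B))
√(O(142) + H(Q(1))) = √(4*142² + 2*0*(222 + 0)) = √(4*20164 + 2*0*222) = √(80656 + 0) = √80656 = 284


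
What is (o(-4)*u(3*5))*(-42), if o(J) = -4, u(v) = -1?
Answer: -168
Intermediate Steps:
(o(-4)*u(3*5))*(-42) = -4*(-1)*(-42) = 4*(-42) = -168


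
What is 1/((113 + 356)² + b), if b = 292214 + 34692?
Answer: 1/546867 ≈ 1.8286e-6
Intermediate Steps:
b = 326906
1/((113 + 356)² + b) = 1/((113 + 356)² + 326906) = 1/(469² + 326906) = 1/(219961 + 326906) = 1/546867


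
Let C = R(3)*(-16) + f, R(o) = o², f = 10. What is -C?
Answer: 134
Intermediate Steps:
C = -134 (C = 3²*(-16) + 10 = 9*(-16) + 10 = -144 + 10 = -134)
-C = -1*(-134) = 134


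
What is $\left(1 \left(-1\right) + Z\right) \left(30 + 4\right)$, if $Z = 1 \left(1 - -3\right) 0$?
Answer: $-34$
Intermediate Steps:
$Z = 0$ ($Z = 1 \left(1 + 3\right) 0 = 1 \cdot 4 \cdot 0 = 4 \cdot 0 = 0$)
$\left(1 \left(-1\right) + Z\right) \left(30 + 4\right) = \left(1 \left(-1\right) + 0\right) \left(30 + 4\right) = \left(-1 + 0\right) 34 = \left(-1\right) 34 = -34$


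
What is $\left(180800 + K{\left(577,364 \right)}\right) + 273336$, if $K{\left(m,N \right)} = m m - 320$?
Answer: $786745$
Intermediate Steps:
$K{\left(m,N \right)} = -320 + m^{2}$ ($K{\left(m,N \right)} = m^{2} - 320 = -320 + m^{2}$)
$\left(180800 + K{\left(577,364 \right)}\right) + 273336 = \left(180800 - \left(320 - 577^{2}\right)\right) + 273336 = \left(180800 + \left(-320 + 332929\right)\right) + 273336 = \left(180800 + 332609\right) + 273336 = 513409 + 273336 = 786745$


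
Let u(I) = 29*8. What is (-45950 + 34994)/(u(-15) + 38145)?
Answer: -10956/38377 ≈ -0.28548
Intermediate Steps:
u(I) = 232
(-45950 + 34994)/(u(-15) + 38145) = (-45950 + 34994)/(232 + 38145) = -10956/38377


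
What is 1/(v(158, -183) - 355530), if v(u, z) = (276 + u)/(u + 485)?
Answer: -643/228605356 ≈ -2.8127e-6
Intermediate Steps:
v(u, z) = (276 + u)/(485 + u)
1/(v(158, -183) - 355530) = 1/((276 + 158)/(485 + 158) - 355530) = 1/(434/643 - 355530) = 1/(-228605356/643) = -643/228605356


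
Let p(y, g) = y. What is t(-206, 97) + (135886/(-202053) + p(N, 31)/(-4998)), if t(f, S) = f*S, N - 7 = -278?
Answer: -2242184976197/112206766 ≈ -19983.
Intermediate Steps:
N = -271 (N = 7 - 278 = -271)
t(f, S) = S*f
t(-206, 97) + (135886/(-202053) + p(N, 31)/(-4998)) = 97*(-206) + (135886/(-202053) - 271/(-4998)) = -19982 + (135886*(-1/202053) - 271*(-1/4998)) = -19982 + (-135886/202053 + 271/4998) = -19982 - 69377985/112206766 = -2242184976197/112206766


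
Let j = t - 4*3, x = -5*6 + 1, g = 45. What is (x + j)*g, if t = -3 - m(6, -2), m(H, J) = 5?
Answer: -2205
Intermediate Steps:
x = -29 (x = -30 + 1 = -29)
t = -8 (t = -3 - 1*5 = -3 - 5 = -8)
j = -20 (j = -8 - 4*3 = -8 - 12 = -20)
(x + j)*g = (-29 - 20)*45 = -49*45 = -2205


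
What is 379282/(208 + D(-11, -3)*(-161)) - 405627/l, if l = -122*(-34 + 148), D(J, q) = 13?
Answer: -1503482387/8738860 ≈ -172.05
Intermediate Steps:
l = -13908 (l = -122*114 = -13908)
379282/(208 + D(-11, -3)*(-161)) - 405627/l = 379282/(208 + 13*(-161)) - 405627/(-13908) = 379282/(208 - 2093) - 405627*(-1/13908) = 379282/(-1885) + 135209/4636 = 379282*(-1/1885) + 135209/4636 = -379282/1885 + 135209/4636 = -1503482387/8738860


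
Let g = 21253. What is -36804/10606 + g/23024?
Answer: -310982989/122096272 ≈ -2.5470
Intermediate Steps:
-36804/10606 + g/23024 = -36804/10606 + 21253/23024 = -36804*1/10606 + 21253*(1/23024) = -18402/5303 + 21253/23024 = -310982989/122096272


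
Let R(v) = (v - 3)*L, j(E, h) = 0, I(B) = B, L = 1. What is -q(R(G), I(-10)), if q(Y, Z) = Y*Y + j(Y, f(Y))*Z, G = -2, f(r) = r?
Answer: -25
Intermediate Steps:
R(v) = -3 + v (R(v) = (v - 3)*1 = (-3 + v)*1 = -3 + v)
q(Y, Z) = Y² (q(Y, Z) = Y*Y + 0*Z = Y² + 0 = Y²)
-q(R(G), I(-10)) = -(-3 - 2)² = -1*(-5)² = -1*25 = -25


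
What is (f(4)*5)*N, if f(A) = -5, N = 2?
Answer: -50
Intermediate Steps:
(f(4)*5)*N = -5*5*2 = -25*2 = -50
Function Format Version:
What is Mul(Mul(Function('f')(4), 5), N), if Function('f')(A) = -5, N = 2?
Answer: -50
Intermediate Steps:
Mul(Mul(Function('f')(4), 5), N) = Mul(Mul(-5, 5), 2) = Mul(-25, 2) = -50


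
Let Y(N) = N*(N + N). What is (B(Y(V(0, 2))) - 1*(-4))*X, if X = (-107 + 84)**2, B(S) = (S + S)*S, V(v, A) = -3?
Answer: 344908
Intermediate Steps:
Y(N) = 2*N**2 (Y(N) = N*(2*N) = 2*N**2)
B(S) = 2*S**2 (B(S) = (2*S)*S = 2*S**2)
X = 529 (X = (-23)**2 = 529)
(B(Y(V(0, 2))) - 1*(-4))*X = (2*(2*(-3)**2)**2 - 1*(-4))*529 = (2*(2*9)**2 + 4)*529 = (2*18**2 + 4)*529 = (2*324 + 4)*529 = (648 + 4)*529 = 652*529 = 344908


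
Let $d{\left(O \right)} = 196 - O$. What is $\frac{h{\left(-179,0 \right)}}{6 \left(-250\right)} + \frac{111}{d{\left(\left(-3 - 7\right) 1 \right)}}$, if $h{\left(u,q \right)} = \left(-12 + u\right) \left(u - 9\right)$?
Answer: $- \frac{1807637}{77250} \approx -23.4$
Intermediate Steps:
$h{\left(u,q \right)} = \left(-12 + u\right) \left(-9 + u\right)$
$\frac{h{\left(-179,0 \right)}}{6 \left(-250\right)} + \frac{111}{d{\left(\left(-3 - 7\right) 1 \right)}} = \frac{108 + \left(-179\right)^{2} - -3759}{6 \left(-250\right)} + \frac{111}{196 - \left(-3 - 7\right) 1} = \frac{108 + 32041 + 3759}{-1500} + \frac{111}{196 - \left(-10\right) 1} = 35908 \left(- \frac{1}{1500}\right) + \frac{111}{196 - -10} = - \frac{8977}{375} + \frac{111}{196 + 10} = - \frac{8977}{375} + \frac{111}{206} = - \frac{1807637}{77250}$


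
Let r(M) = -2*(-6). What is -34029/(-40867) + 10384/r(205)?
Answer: 106192819/122601 ≈ 866.17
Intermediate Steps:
r(M) = 12
-34029/(-40867) + 10384/r(205) = -34029/(-40867) + 10384/12 = -34029*(-1/40867) + 10384*(1/12) = 34029/40867 + 2596/3 = 106192819/122601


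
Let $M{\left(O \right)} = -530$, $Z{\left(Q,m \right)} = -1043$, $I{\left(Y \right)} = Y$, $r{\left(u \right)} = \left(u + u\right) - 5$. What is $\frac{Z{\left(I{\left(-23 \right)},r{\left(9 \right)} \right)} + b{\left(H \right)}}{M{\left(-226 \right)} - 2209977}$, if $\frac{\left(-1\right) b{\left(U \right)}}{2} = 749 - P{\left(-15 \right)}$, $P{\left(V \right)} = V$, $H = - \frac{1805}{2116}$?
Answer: $\frac{2571}{2210507} \approx 0.0011631$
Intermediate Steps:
$H = - \frac{1805}{2116}$ ($H = \left(-1805\right) \frac{1}{2116} = - \frac{1805}{2116} \approx -0.85302$)
$r{\left(u \right)} = -5 + 2 u$ ($r{\left(u \right)} = 2 u - 5 = -5 + 2 u$)
$b{\left(U \right)} = -1528$ ($b{\left(U \right)} = - 2 \left(749 - -15\right) = - 2 \left(749 + 15\right) = \left(-2\right) 764 = -1528$)
$\frac{Z{\left(I{\left(-23 \right)},r{\left(9 \right)} \right)} + b{\left(H \right)}}{M{\left(-226 \right)} - 2209977} = \frac{-1043 - 1528}{-530 - 2209977} = - \frac{2571}{-2210507} = \left(-2571\right) \left(- \frac{1}{2210507}\right) = \frac{2571}{2210507}$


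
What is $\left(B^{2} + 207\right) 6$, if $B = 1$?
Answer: $1248$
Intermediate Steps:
$\left(B^{2} + 207\right) 6 = \left(1^{2} + 207\right) 6 = \left(1 + 207\right) 6 = 208 \cdot 6 = 1248$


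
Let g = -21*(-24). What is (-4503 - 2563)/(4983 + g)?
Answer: -7066/5487 ≈ -1.2878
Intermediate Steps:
g = 504
(-4503 - 2563)/(4983 + g) = (-4503 - 2563)/(4983 + 504) = -7066/5487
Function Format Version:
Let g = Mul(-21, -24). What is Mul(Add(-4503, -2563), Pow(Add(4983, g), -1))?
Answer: Rational(-7066, 5487) ≈ -1.2878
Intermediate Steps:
g = 504
Mul(Add(-4503, -2563), Pow(Add(4983, g), -1)) = Mul(Add(-4503, -2563), Pow(Add(4983, 504), -1)) = Mul(-7066, Pow(5487, -1)) = Mul(-7066, Rational(1, 5487)) = Rational(-7066, 5487)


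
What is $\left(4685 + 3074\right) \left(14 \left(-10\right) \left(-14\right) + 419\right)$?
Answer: $18458661$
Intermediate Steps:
$\left(4685 + 3074\right) \left(14 \left(-10\right) \left(-14\right) + 419\right) = 7759 \left(\left(-140\right) \left(-14\right) + 419\right) = 7759 \left(1960 + 419\right) = 7759 \cdot 2379 = 18458661$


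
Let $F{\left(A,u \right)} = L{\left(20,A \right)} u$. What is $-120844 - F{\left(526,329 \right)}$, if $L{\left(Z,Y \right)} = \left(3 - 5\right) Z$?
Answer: $-107684$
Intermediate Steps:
$L{\left(Z,Y \right)} = - 2 Z$
$F{\left(A,u \right)} = - 40 u$ ($F{\left(A,u \right)} = \left(-2\right) 20 u = - 40 u$)
$-120844 - F{\left(526,329 \right)} = -120844 - \left(-40\right) 329 = -120844 - -13160 = -120844 + 13160 = -107684$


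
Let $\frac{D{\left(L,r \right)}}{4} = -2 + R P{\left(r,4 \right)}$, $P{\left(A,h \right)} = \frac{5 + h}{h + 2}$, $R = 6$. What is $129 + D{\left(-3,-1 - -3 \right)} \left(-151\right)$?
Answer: $-4099$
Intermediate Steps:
$P{\left(A,h \right)} = \frac{5 + h}{2 + h}$
$D{\left(L,r \right)} = 28$ ($D{\left(L,r \right)} = 4 \left(-2 + 6 \frac{5 + 4}{2 + 4}\right) = 4 \left(-2 + 6 \cdot \frac{1}{6} \cdot 9\right) = 4 \left(-2 + 6 \cdot \frac{3}{2}\right) = 4 \left(-2 + 9\right) = 4 \cdot 7 = 28$)
$129 + D{\left(-3,-1 - -3 \right)} \left(-151\right) = 129 + 28 \left(-151\right) = 129 - 4228 = -4099$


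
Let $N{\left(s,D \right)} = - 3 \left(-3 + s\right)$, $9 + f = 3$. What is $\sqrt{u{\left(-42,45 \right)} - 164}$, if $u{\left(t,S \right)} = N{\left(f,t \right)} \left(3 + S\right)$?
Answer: $2 \sqrt{283} \approx 33.645$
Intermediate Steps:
$f = -6$ ($f = -9 + 3 = -6$)
$N{\left(s,D \right)} = 9 - 3 s$
$u{\left(t,S \right)} = 81 + 27 S$ ($u{\left(t,S \right)} = \left(9 - -18\right) \left(3 + S\right) = \left(9 + 18\right) \left(3 + S\right) = 27 \left(3 + S\right) = 81 + 27 S$)
$\sqrt{u{\left(-42,45 \right)} - 164} = \sqrt{\left(81 + 27 \cdot 45\right) - 164} = \sqrt{\left(81 + 1215\right) - 164} = \sqrt{1296 - 164} = \sqrt{1132} = 2 \sqrt{283}$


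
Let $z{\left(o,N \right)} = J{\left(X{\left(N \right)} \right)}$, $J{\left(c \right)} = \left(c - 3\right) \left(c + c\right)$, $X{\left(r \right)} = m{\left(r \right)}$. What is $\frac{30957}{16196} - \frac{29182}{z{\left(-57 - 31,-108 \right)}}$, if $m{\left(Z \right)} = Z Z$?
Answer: $\frac{1052586527573}{550720297296} \approx 1.9113$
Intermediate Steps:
$m{\left(Z \right)} = Z^{2}$
$X{\left(r \right)} = r^{2}$
$J{\left(c \right)} = 2 c \left(-3 + c\right)$ ($J{\left(c \right)} = \left(-3 + c\right) 2 c = 2 c \left(-3 + c\right)$)
$z{\left(o,N \right)} = 2 N^{2} \left(-3 + N^{2}\right)$
$\frac{30957}{16196} - \frac{29182}{z{\left(-57 - 31,-108 \right)}} = \frac{30957}{16196} - \frac{29182}{2 \left(-108\right)^{2} \left(-3 + \left(-108\right)^{2}\right)} = 30957 \cdot \frac{1}{16196} - \frac{29182}{2 \cdot 11664 \left(-3 + 11664\right)} = \frac{30957}{16196} - \frac{29182}{2 \cdot 11664 \cdot 11661} = \frac{30957}{16196} - \frac{29182}{272027808} = \frac{30957}{16196} - \frac{14591}{136013904} = \frac{1052586527573}{550720297296}$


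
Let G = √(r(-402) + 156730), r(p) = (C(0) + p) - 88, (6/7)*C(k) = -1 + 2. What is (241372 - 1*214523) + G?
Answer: 26849 + √5624682/6 ≈ 27244.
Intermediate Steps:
C(k) = 7/6 (C(k) = 7*(-1 + 2)/6 = (7/6)*1 = 7/6)
r(p) = -521/6 + p (r(p) = (7/6 + p) - 88 = -521/6 + p)
G = √5624682/6 (G = √((-521/6 - 402) + 156730) = √(-2933/6 + 156730) = √(937447/6) = √5624682/6 ≈ 395.27)
(241372 - 1*214523) + G = (241372 - 1*214523) + √5624682/6 = (241372 - 214523) + √5624682/6 = 26849 + √5624682/6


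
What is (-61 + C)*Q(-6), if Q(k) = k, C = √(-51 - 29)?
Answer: 366 - 24*I*√5 ≈ 366.0 - 53.666*I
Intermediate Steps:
C = 4*I*√5 (C = √(-80) = 4*I*√5 ≈ 8.9443*I)
(-61 + C)*Q(-6) = (-61 + 4*I*√5)*(-6) = 366 - 24*I*√5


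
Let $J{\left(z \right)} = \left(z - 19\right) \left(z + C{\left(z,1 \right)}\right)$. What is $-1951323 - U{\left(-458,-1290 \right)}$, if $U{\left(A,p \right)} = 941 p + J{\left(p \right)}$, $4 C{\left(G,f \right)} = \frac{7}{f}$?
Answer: $- \frac{9695009}{4} \approx -2.4238 \cdot 10^{6}$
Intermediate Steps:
$C{\left(G,f \right)} = \frac{7}{4 f}$ ($C{\left(G,f \right)} = \frac{7 \frac{1}{f}}{4} = \frac{7}{4 f}$)
$J{\left(z \right)} = \left(-19 + z\right) \left(\frac{7}{4} + z\right)$ ($J{\left(z \right)} = \left(z - 19\right) \left(z + \frac{7}{4 \cdot 1}\right) = \left(-19 + z\right) \left(z + \frac{7}{4} \cdot 1\right) = \left(-19 + z\right) \left(z + \frac{7}{4}\right) = \left(-19 + z\right) \left(\frac{7}{4} + z\right)$)
$U{\left(A,p \right)} = - \frac{133}{4} + p^{2} + \frac{3695 p}{4}$ ($U{\left(A,p \right)} = 941 p - \left(\frac{133}{4} - p^{2} + \frac{69 p}{4}\right) = - \frac{133}{4} + p^{2} + \frac{3695 p}{4}$)
$-1951323 - U{\left(-458,-1290 \right)} = -1951323 - \left(- \frac{133}{4} + \left(-1290\right)^{2} + \frac{3695}{4} \left(-1290\right)\right) = -1951323 - \left(- \frac{133}{4} + 1664100 - \frac{2383275}{2}\right) = -1951323 - \frac{1889717}{4} = - \frac{9695009}{4}$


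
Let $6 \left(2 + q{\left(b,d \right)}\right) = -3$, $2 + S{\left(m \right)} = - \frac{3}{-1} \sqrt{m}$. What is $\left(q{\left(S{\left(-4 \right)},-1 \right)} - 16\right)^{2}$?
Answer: $\frac{1369}{4} \approx 342.25$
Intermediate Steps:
$S{\left(m \right)} = -2 + 3 \sqrt{m}$ ($S{\left(m \right)} = -2 + - \frac{3}{-1} \sqrt{m} = -2 + \left(-3\right) \left(-1\right) \sqrt{m} = -2 + 3 \sqrt{m}$)
$q{\left(b,d \right)} = - \frac{5}{2}$ ($q{\left(b,d \right)} = -2 + \frac{1}{6} \left(-3\right) = -2 - \frac{1}{2} = - \frac{5}{2}$)
$\left(q{\left(S{\left(-4 \right)},-1 \right)} - 16\right)^{2} = \left(- \frac{5}{2} - 16\right)^{2} = \left(- \frac{37}{2}\right)^{2} = \frac{1369}{4}$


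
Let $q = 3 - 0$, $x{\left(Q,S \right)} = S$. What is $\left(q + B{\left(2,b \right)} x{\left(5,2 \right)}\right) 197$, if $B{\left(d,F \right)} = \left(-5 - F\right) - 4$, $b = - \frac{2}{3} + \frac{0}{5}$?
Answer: $- \frac{8077}{3} \approx -2692.3$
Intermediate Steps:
$b = - \frac{2}{3}$ ($b = \left(-2\right) \frac{1}{3} + 0 \cdot \frac{1}{5} = - \frac{2}{3} + 0 = - \frac{2}{3} \approx -0.66667$)
$B{\left(d,F \right)} = -9 - F$ ($B{\left(d,F \right)} = \left(-5 - F\right) - 4 = -9 - F$)
$q = 3$ ($q = 3 + 0 = 3$)
$\left(q + B{\left(2,b \right)} x{\left(5,2 \right)}\right) 197 = \left(3 + \left(-9 - - \frac{2}{3}\right) 2\right) 197 = \left(3 + \left(-9 + \frac{2}{3}\right) 2\right) 197 = \left(3 - \frac{50}{3}\right) 197 = \left(- \frac{41}{3}\right) 197 = - \frac{8077}{3}$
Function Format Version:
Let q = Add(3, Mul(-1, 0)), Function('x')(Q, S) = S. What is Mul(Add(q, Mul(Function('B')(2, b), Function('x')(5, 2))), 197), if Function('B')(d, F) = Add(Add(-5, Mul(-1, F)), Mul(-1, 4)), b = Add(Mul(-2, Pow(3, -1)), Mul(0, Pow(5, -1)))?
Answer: Rational(-8077, 3) ≈ -2692.3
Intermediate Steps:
b = Rational(-2, 3) (b = Add(Mul(-2, Rational(1, 3)), Mul(0, Rational(1, 5))) = Add(Rational(-2, 3), 0) = Rational(-2, 3) ≈ -0.66667)
Function('B')(d, F) = Add(-9, Mul(-1, F)) (Function('B')(d, F) = Add(Add(-5, Mul(-1, F)), -4) = Add(-9, Mul(-1, F)))
q = 3 (q = Add(3, 0) = 3)
Mul(Add(q, Mul(Function('B')(2, b), Function('x')(5, 2))), 197) = Mul(Add(3, Mul(Add(-9, Mul(-1, Rational(-2, 3))), 2)), 197) = Mul(Add(3, Mul(Add(-9, Rational(2, 3)), 2)), 197) = Mul(Add(3, Mul(Rational(-25, 3), 2)), 197) = Mul(Add(3, Rational(-50, 3)), 197) = Mul(Rational(-41, 3), 197) = Rational(-8077, 3)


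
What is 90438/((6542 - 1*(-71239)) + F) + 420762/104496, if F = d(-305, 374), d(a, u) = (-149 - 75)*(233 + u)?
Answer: 2505411541/1013384792 ≈ 2.4723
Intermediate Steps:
d(a, u) = -52192 - 224*u (d(a, u) = -224*(233 + u) = -52192 - 224*u)
F = -135968 (F = -52192 - 224*374 = -52192 - 83776 = -135968)
90438/((6542 - 1*(-71239)) + F) + 420762/104496 = 90438/((6542 - 1*(-71239)) - 135968) + 420762/104496 = 90438/((6542 + 71239) - 135968) + 420762*(1/104496) = 90438/(77781 - 135968) + 70127/17416 = 90438/(-58187) + 70127/17416 = 90438*(-1/58187) + 70127/17416 = -90438/58187 + 70127/17416 = 2505411541/1013384792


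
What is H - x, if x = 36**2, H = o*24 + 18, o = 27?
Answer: -630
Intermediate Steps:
H = 666 (H = 27*24 + 18 = 648 + 18 = 666)
x = 1296
H - x = 666 - 1*1296 = 666 - 1296 = -630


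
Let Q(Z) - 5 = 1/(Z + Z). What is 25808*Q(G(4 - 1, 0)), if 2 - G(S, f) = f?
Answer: 135492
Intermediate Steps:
G(S, f) = 2 - f
Q(Z) = 5 + 1/(2*Z) (Q(Z) = 5 + 1/(Z + Z) = 5 + 1/(2*Z))
25808*Q(G(4 - 1, 0)) = 25808*(5 + 1/(2*(2 - 1*0))) = 25808*(5 + 1/(2*(2 + 0))) = 25808*(5 + (½)/2) = 25808*(5 + (½)*(½)) = 25808*(5 + ¼) = 25808*(21/4) = 135492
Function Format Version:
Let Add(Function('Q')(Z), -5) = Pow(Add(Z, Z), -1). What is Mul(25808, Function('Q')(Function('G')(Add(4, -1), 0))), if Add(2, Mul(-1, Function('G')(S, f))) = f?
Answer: 135492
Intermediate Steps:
Function('G')(S, f) = Add(2, Mul(-1, f))
Function('Q')(Z) = Add(5, Mul(Rational(1, 2), Pow(Z, -1))) (Function('Q')(Z) = Add(5, Pow(Add(Z, Z), -1)) = Add(5, Pow(Mul(2, Z), -1)) = Add(5, Mul(Rational(1, 2), Pow(Z, -1))))
Mul(25808, Function('Q')(Function('G')(Add(4, -1), 0))) = Mul(25808, Add(5, Mul(Rational(1, 2), Pow(Add(2, Mul(-1, 0)), -1)))) = Mul(25808, Add(5, Mul(Rational(1, 2), Pow(Add(2, 0), -1)))) = Mul(25808, Add(5, Mul(Rational(1, 2), Pow(2, -1)))) = Mul(25808, Add(5, Mul(Rational(1, 2), Rational(1, 2)))) = Mul(25808, Add(5, Rational(1, 4))) = Mul(25808, Rational(21, 4)) = 135492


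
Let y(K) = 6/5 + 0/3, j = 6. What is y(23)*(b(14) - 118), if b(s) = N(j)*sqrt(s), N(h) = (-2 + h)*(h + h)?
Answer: -708/5 + 288*sqrt(14)/5 ≈ 73.919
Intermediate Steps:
N(h) = 2*h*(-2 + h) (N(h) = (-2 + h)*(2*h) = 2*h*(-2 + h))
y(K) = 6/5 (y(K) = 6*(1/5) + 0*(1/3) = 6/5 + 0 = 6/5)
b(s) = 48*sqrt(s) (b(s) = (2*6*(-2 + 6))*sqrt(s) = (2*6*4)*sqrt(s) = 48*sqrt(s))
y(23)*(b(14) - 118) = 6*(48*sqrt(14) - 118)/5 = 6*(-118 + 48*sqrt(14))/5 = -708/5 + 288*sqrt(14)/5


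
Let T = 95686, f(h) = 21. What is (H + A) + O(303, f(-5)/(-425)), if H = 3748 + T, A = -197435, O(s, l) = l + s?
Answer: -41521671/425 ≈ -97698.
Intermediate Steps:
H = 99434 (H = 3748 + 95686 = 99434)
(H + A) + O(303, f(-5)/(-425)) = (99434 - 197435) + (21/(-425) + 303) = -98001 + (21*(-1/425) + 303) = -98001 + (-21/425 + 303) = -98001 + 128754/425 = -41521671/425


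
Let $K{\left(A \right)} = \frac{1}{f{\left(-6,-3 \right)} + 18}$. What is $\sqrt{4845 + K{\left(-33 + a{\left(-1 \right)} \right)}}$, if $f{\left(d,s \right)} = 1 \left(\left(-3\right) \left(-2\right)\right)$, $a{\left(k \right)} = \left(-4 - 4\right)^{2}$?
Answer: $\frac{341 \sqrt{6}}{12} \approx 69.606$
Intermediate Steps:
$a{\left(k \right)} = 64$ ($a{\left(k \right)} = \left(-8\right)^{2} = 64$)
$f{\left(d,s \right)} = 6$ ($f{\left(d,s \right)} = 1 \cdot 6 = 6$)
$K{\left(A \right)} = \frac{1}{24}$ ($K{\left(A \right)} = \frac{1}{6 + 18} = \frac{1}{24}$)
$\sqrt{4845 + K{\left(-33 + a{\left(-1 \right)} \right)}} = \sqrt{4845 + \frac{1}{24}} = \sqrt{\frac{116281}{24}} = \frac{341 \sqrt{6}}{12}$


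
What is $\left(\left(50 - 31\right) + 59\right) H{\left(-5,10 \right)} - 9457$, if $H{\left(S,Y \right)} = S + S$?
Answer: $-10237$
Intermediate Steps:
$H{\left(S,Y \right)} = 2 S$
$\left(\left(50 - 31\right) + 59\right) H{\left(-5,10 \right)} - 9457 = \left(\left(50 - 31\right) + 59\right) 2 \left(-5\right) - 9457 = \left(19 + 59\right) \left(-10\right) - 9457 = 78 \left(-10\right) - 9457 = -780 - 9457 = -10237$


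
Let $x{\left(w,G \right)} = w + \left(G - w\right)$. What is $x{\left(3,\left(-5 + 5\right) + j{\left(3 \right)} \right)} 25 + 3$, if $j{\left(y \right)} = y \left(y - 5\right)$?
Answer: $-147$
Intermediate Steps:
$j{\left(y \right)} = y \left(-5 + y\right)$
$x{\left(w,G \right)} = G$
$x{\left(3,\left(-5 + 5\right) + j{\left(3 \right)} \right)} 25 + 3 = \left(\left(-5 + 5\right) + 3 \left(-5 + 3\right)\right) 25 + 3 = \left(0 + 3 \left(-2\right)\right) 25 + 3 = \left(0 - 6\right) 25 + 3 = \left(-6\right) 25 + 3 = -150 + 3 = -147$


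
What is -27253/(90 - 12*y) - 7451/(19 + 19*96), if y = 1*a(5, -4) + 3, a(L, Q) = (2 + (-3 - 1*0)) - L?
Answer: -51166105/232218 ≈ -220.34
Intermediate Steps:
a(L, Q) = -1 - L (a(L, Q) = (2 + (-3 + 0)) - L = (2 - 3) - L = -1 - L)
y = -3 (y = 1*(-1 - 1*5) + 3 = 1*(-1 - 5) + 3 = 1*(-6) + 3 = -6 + 3 = -3)
-27253/(90 - 12*y) - 7451/(19 + 19*96) = -27253/(90 - 12*(-3)) - 7451/(19 + 19*96) = -27253/(90 + 36) - 7451/(19 + 1824) = -27253/126 - 7451/1843 = -51166105/232218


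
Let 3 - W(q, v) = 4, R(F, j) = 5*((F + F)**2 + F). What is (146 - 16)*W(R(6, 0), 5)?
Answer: -130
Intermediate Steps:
R(F, j) = 5*F + 20*F**2 (R(F, j) = 5*((2*F)**2 + F) = 5*(4*F**2 + F) = 5*(F + 4*F**2) = 5*F + 20*F**2)
W(q, v) = -1 (W(q, v) = 3 - 1*4 = 3 - 4 = -1)
(146 - 16)*W(R(6, 0), 5) = (146 - 16)*(-1) = 130*(-1) = -130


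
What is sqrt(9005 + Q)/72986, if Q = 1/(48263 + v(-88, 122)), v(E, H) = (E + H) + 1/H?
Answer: sqrt(312639492542353795)/430050663710 ≈ 0.0013002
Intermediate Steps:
v(E, H) = E + H + 1/H
Q = 122/5892235 (Q = 1/(48263 + (-88 + 122 + 1/122)) = 1/(48263 + 4149/122) = 1/(5892235/122) = 122/5892235 ≈ 2.0705e-5)
sqrt(9005 + Q)/72986 = sqrt(9005 + 122/5892235)/72986 = sqrt(53059576297/5892235)*(1/72986) = (sqrt(312639492542353795)/5892235)*(1/72986) = sqrt(312639492542353795)/430050663710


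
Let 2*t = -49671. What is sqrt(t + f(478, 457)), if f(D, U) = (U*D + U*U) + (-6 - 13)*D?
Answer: sqrt(1573510)/2 ≈ 627.20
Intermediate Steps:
t = -49671/2 (t = (1/2)*(-49671) = -49671/2 ≈ -24836.)
f(D, U) = U**2 - 19*D + D*U (f(D, U) = (D*U + U**2) - 19*D = (U**2 + D*U) - 19*D = U**2 - 19*D + D*U)
sqrt(t + f(478, 457)) = sqrt(-49671/2 + (457**2 - 19*478 + 478*457)) = sqrt(-49671/2 + (208849 - 9082 + 218446)) = sqrt(-49671/2 + 418213) = sqrt(786755/2) = sqrt(1573510)/2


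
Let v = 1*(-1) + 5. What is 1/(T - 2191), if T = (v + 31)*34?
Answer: -1/1001 ≈ -0.00099900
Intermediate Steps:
v = 4 (v = -1 + 5 = 4)
T = 1190 (T = (4 + 31)*34 = 35*34 = 1190)
1/(T - 2191) = 1/(1190 - 2191) = 1/(-1001) = -1/1001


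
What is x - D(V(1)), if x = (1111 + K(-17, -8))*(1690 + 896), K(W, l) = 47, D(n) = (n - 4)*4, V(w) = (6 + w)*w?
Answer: 2994576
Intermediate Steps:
V(w) = w*(6 + w)
D(n) = -16 + 4*n (D(n) = (-4 + n)*4 = -16 + 4*n)
x = 2994588 (x = (1111 + 47)*(1690 + 896) = 1158*2586 = 2994588)
x - D(V(1)) = 2994588 - (-16 + 4*(1*(6 + 1))) = 2994588 - (-16 + 4*(1*7)) = 2994588 - (-16 + 4*7) = 2994588 - (-16 + 28) = 2994588 - 1*12 = 2994588 - 12 = 2994576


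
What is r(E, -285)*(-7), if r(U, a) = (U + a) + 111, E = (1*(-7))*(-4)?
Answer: 1022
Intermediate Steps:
E = 28 (E = -7*(-4) = 28)
r(U, a) = 111 + U + a
r(E, -285)*(-7) = (111 + 28 - 285)*(-7) = -146*(-7) = 1022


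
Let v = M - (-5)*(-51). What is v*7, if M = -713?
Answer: -6776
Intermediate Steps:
v = -968 (v = -713 - (-5)*(-51) = -713 - 1*255 = -713 - 255 = -968)
v*7 = -968*7 = -6776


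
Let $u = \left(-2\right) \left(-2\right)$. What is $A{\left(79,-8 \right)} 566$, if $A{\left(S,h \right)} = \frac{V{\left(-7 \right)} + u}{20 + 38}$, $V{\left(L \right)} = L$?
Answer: $- \frac{849}{29} \approx -29.276$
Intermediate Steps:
$u = 4$
$A{\left(S,h \right)} = - \frac{3}{58}$ ($A{\left(S,h \right)} = \frac{-7 + 4}{20 + 38} = - \frac{3}{58}$)
$A{\left(79,-8 \right)} 566 = \left(- \frac{3}{58}\right) 566 = - \frac{849}{29}$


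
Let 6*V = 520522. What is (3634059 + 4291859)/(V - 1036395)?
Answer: -914529/109574 ≈ -8.3462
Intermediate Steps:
V = 260261/3 (V = (⅙)*520522 = 260261/3 ≈ 86754.)
(3634059 + 4291859)/(V - 1036395) = (3634059 + 4291859)/(260261/3 - 1036395) = 7925918/(-2848924/3) = 7925918*(-3/2848924) = -914529/109574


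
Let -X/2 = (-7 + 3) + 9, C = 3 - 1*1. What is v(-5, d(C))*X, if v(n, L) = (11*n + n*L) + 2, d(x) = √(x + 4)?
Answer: 530 + 50*√6 ≈ 652.47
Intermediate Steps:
C = 2 (C = 3 - 1 = 2)
d(x) = √(4 + x)
v(n, L) = 2 + 11*n + L*n (v(n, L) = (11*n + L*n) + 2 = 2 + 11*n + L*n)
X = -10 (X = -2*((-7 + 3) + 9) = -2*(-4 + 9) = -2*5 = -10)
v(-5, d(C))*X = (2 + 11*(-5) + √(4 + 2)*(-5))*(-10) = (2 - 55 + √6*(-5))*(-10) = (2 - 55 - 5*√6)*(-10) = (-53 - 5*√6)*(-10) = 530 + 50*√6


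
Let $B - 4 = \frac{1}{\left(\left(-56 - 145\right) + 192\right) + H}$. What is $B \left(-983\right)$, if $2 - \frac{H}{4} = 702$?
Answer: $- \frac{11044005}{2809} \approx -3931.6$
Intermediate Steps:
$H = -2800$ ($H = 8 - 2808 = -2800$)
$B = \frac{11235}{2809}$ ($B = 4 + \frac{1}{\left(\left(-56 - 145\right) + 192\right) - 2800} = 4 + \frac{1}{\left(-201 + 192\right) - 2800} = 4 + \frac{1}{-9 - 2800} = 4 + \frac{1}{-2809} = 4 - \frac{1}{2809} = \frac{11235}{2809} \approx 3.9996$)
$B \left(-983\right) = \frac{11235}{2809} \left(-983\right) = - \frac{11044005}{2809}$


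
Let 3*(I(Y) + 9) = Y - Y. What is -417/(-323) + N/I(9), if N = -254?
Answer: 85795/2907 ≈ 29.513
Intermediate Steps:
I(Y) = -9 (I(Y) = -9 + (Y - Y)/3 = -9 + (⅓)*0 = -9 + 0 = -9)
-417/(-323) + N/I(9) = -417/(-323) - 254/(-9) = -417*(-1/323) - 254*(-⅑) = 417/323 + 254/9 = 85795/2907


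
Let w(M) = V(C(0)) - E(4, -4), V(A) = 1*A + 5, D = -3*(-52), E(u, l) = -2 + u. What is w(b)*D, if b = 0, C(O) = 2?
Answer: 780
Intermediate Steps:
D = 156
V(A) = 5 + A (V(A) = A + 5 = 5 + A)
w(M) = 5 (w(M) = (5 + 2) - (-2 + 4) = 7 - 1*2 = 7 - 2 = 5)
w(b)*D = 5*156 = 780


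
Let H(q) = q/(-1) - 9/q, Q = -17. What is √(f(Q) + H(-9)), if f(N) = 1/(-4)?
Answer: √39/2 ≈ 3.1225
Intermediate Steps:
H(q) = -q - 9/q (H(q) = q*(-1) - 9/q = -q - 9/q)
f(N) = -¼
√(f(Q) + H(-9)) = √(-¼ + (-1*(-9) - 9/(-9))) = √(-¼ + (9 - 9*(-⅑))) = √(-¼ + (9 + 1)) = √(-¼ + 10) = √(39/4) = √39/2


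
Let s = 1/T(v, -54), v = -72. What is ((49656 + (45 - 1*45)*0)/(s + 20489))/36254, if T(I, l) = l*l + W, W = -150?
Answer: 68674248/1027303767025 ≈ 6.6849e-5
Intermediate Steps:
T(I, l) = -150 + l**2 (T(I, l) = l*l - 150 = l**2 - 150 = -150 + l**2)
s = 1/2766 (s = 1/(-150 + (-54)**2) = 1/(-150 + 2916) = 1/2766 ≈ 0.00036153)
((49656 + (45 - 1*45)*0)/(s + 20489))/36254 = ((49656 + (45 - 1*45)*0)/(1/2766 + 20489))/36254 = ((49656 + (45 - 45)*0)/(56672575/2766))*(1/36254) = ((49656 + 0*0)*(2766/56672575))*(1/36254) = ((49656 + 0)*(2766/56672575))*(1/36254) = (49656*(2766/56672575))*(1/36254) = (137348496/56672575)*(1/36254) = 68674248/1027303767025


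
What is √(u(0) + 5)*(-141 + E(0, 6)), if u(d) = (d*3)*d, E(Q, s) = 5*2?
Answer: -131*√5 ≈ -292.92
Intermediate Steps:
E(Q, s) = 10
u(d) = 3*d² (u(d) = (3*d)*d = 3*d²)
√(u(0) + 5)*(-141 + E(0, 6)) = √(3*0² + 5)*(-141 + 10) = √(3*0 + 5)*(-131) = √(0 + 5)*(-131) = √5*(-131) = -131*√5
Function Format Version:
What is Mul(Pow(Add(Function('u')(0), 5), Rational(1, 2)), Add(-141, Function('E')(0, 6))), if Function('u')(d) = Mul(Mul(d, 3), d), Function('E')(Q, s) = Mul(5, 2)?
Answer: Mul(-131, Pow(5, Rational(1, 2))) ≈ -292.92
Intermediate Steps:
Function('E')(Q, s) = 10
Function('u')(d) = Mul(3, Pow(d, 2)) (Function('u')(d) = Mul(Mul(3, d), d) = Mul(3, Pow(d, 2)))
Mul(Pow(Add(Function('u')(0), 5), Rational(1, 2)), Add(-141, Function('E')(0, 6))) = Mul(Pow(Add(Mul(3, Pow(0, 2)), 5), Rational(1, 2)), Add(-141, 10)) = Mul(Pow(Add(Mul(3, 0), 5), Rational(1, 2)), -131) = Mul(Pow(Add(0, 5), Rational(1, 2)), -131) = Mul(Pow(5, Rational(1, 2)), -131) = Mul(-131, Pow(5, Rational(1, 2)))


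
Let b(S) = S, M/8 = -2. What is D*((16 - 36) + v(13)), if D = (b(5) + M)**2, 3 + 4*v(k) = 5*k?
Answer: -1089/2 ≈ -544.50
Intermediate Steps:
M = -16 (M = 8*(-2) = -16)
v(k) = -3/4 + 5*k/4 (v(k) = -3/4 + (5*k)/4 = -3/4 + 5*k/4)
D = 121 (D = (5 - 16)**2 = (-11)**2 = 121)
D*((16 - 36) + v(13)) = 121*((16 - 36) + (-3/4 + (5/4)*13)) = 121*(-20 + (-3/4 + 65/4)) = 121*(-20 + 31/2) = 121*(-9/2) = -1089/2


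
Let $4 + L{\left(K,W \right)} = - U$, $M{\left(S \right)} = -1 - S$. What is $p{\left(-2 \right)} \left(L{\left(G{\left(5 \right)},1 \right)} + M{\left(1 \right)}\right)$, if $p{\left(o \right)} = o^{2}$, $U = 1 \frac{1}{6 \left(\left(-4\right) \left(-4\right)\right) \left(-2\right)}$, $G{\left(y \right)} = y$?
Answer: $- \frac{1151}{48} \approx -23.979$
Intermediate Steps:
$U = - \frac{1}{192}$ ($U = 1 \frac{1}{6 \cdot 16 \left(-2\right)} = 1 \frac{1}{96 \left(-2\right)} = 1 \frac{1}{-192} = 1 \left(- \frac{1}{192}\right) = - \frac{1}{192} \approx -0.0052083$)
$L{\left(K,W \right)} = - \frac{767}{192}$ ($L{\left(K,W \right)} = -4 - - \frac{1}{192} = -4 + \frac{1}{192} = - \frac{767}{192}$)
$p{\left(-2 \right)} \left(L{\left(G{\left(5 \right)},1 \right)} + M{\left(1 \right)}\right) = \left(-2\right)^{2} \left(- \frac{767}{192} - 2\right) = 4 \left(- \frac{767}{192} - 2\right) = 4 \left(- \frac{1151}{192}\right) = - \frac{1151}{48}$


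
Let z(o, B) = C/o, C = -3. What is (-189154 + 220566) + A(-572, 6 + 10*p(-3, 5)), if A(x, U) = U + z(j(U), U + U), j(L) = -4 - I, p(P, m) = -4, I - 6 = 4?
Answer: 439295/14 ≈ 31378.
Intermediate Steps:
I = 10 (I = 6 + 4 = 10)
j(L) = -14 (j(L) = -4 - 1*10 = -4 - 10 = -14)
z(o, B) = -3/o
A(x, U) = 3/14 + U (A(x, U) = U - 3/(-14) = U - 3*(-1/14) = U + 3/14 = 3/14 + U)
(-189154 + 220566) + A(-572, 6 + 10*p(-3, 5)) = (-189154 + 220566) + (3/14 + (6 + 10*(-4))) = 31412 + (3/14 + (6 - 40)) = 31412 + (3/14 - 34) = 31412 - 473/14 = 439295/14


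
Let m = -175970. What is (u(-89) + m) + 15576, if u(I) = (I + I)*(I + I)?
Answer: -128710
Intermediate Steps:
u(I) = 4*I² (u(I) = (2*I)*(2*I) = 4*I²)
(u(-89) + m) + 15576 = (4*(-89)² - 175970) + 15576 = (4*7921 - 175970) + 15576 = (31684 - 175970) + 15576 = -144286 + 15576 = -128710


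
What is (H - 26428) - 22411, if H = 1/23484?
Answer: -1146935075/23484 ≈ -48839.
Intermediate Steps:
H = 1/23484 ≈ 4.2582e-5
(H - 26428) - 22411 = (1/23484 - 26428) - 22411 = -620635151/23484 - 22411 = -1146935075/23484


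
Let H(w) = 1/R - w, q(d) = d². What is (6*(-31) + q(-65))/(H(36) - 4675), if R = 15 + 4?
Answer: -76741/89508 ≈ -0.85736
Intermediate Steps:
R = 19
H(w) = 1/19 - w
(6*(-31) + q(-65))/(H(36) - 4675) = (6*(-31) + (-65)²)/((1/19 - 1*36) - 4675) = (-186 + 4225)/((1/19 - 36) - 4675) = 4039/(-683/19 - 4675) = 4039/(-89508/19) = 4039*(-19/89508) = -76741/89508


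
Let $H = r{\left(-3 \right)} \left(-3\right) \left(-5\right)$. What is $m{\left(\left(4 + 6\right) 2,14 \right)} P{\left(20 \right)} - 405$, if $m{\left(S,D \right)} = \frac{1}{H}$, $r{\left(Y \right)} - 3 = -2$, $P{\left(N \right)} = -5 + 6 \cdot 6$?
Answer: $- \frac{6044}{15} \approx -402.93$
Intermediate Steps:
$P{\left(N \right)} = 31$ ($P{\left(N \right)} = -5 + 36 = 31$)
$r{\left(Y \right)} = 1$ ($r{\left(Y \right)} = 3 - 2 = 1$)
$H = 15$ ($H = 1 \left(-3\right) \left(-5\right) = \left(-3\right) \left(-5\right) = 15$)
$m{\left(S,D \right)} = \frac{1}{15}$
$m{\left(\left(4 + 6\right) 2,14 \right)} P{\left(20 \right)} - 405 = \frac{1}{15} \cdot 31 - 405 = \frac{31}{15} - 405 = - \frac{6044}{15}$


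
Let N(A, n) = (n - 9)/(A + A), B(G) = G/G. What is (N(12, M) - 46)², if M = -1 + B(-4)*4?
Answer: 34225/16 ≈ 2139.1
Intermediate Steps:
B(G) = 1
M = 3 (M = -1 + 1*4 = -1 + 4 = 3)
N(A, n) = (-9 + n)/(2*A) (N(A, n) = (-9 + n)/((2*A)) = (-9 + n)*(1/(2*A)) = (-9 + n)/(2*A))
(N(12, M) - 46)² = ((½)*(-9 + 3)/12 - 46)² = ((½)*(1/12)*(-6) - 46)² = (-¼ - 46)² = (-185/4)² = 34225/16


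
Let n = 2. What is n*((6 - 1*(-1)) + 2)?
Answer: 18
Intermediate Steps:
n*((6 - 1*(-1)) + 2) = 2*((6 - 1*(-1)) + 2) = 2*((6 + 1) + 2) = 2*(7 + 2) = 2*9 = 18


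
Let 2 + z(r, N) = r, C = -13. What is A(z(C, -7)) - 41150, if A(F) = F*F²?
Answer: -44525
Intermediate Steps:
z(r, N) = -2 + r
A(F) = F³
A(z(C, -7)) - 41150 = (-2 - 13)³ - 41150 = (-15)³ - 41150 = -3375 - 41150 = -44525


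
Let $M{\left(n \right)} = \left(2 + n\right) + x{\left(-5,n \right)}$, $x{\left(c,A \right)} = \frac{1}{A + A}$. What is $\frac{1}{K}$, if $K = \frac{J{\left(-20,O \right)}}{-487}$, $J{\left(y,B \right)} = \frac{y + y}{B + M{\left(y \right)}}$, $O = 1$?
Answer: $- \frac{331647}{1600} \approx -207.28$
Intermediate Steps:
$x{\left(c,A \right)} = \frac{1}{2 A}$
$M{\left(n \right)} = 2 + n + \frac{1}{2 n}$ ($M{\left(n \right)} = \left(2 + n\right) + \frac{1}{2 n} = 2 + n + \frac{1}{2 n}$)
$J{\left(y,B \right)} = \frac{2 y}{2 + B + y + \frac{1}{2 y}}$ ($J{\left(y,B \right)} = \frac{y + y}{B + \left(2 + y + \frac{1}{2 y}\right)} = \frac{2 y}{2 + B + y + \frac{1}{2 y}}$)
$K = - \frac{1600}{331647}$ ($K = \frac{4 \left(-20\right)^{2} \frac{1}{1 + 2 \cdot 1 \left(-20\right) + 2 \left(-20\right) \left(2 - 20\right)}}{-487} = 4 \cdot 400 \frac{1}{1 - 40 + 2 \left(-20\right) \left(-18\right)} \left(- \frac{1}{487}\right) = 4 \cdot 400 \frac{1}{1 - 40 + 720} \left(- \frac{1}{487}\right) = 4 \cdot 400 \cdot \frac{1}{681} \left(- \frac{1}{487}\right) = \frac{1600}{681} \left(- \frac{1}{487}\right) = - \frac{1600}{331647} \approx -0.0048244$)
$\frac{1}{K} = \frac{1}{- \frac{1600}{331647}} = - \frac{331647}{1600}$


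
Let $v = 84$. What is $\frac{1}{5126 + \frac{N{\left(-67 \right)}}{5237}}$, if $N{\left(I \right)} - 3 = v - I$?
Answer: $\frac{5237}{26845016} \approx 0.00019508$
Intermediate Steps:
$N{\left(I \right)} = 87 - I$ ($N{\left(I \right)} = 3 - \left(-84 + I\right) = 87 - I$)
$\frac{1}{5126 + \frac{N{\left(-67 \right)}}{5237}} = \frac{1}{5126 + \frac{87 - -67}{5237}} = \frac{1}{5126 + \left(87 + 67\right) \frac{1}{5237}} = \frac{1}{5126 + 154 \cdot \frac{1}{5237}} = \frac{1}{5126 + \frac{154}{5237}} = \frac{1}{\frac{26845016}{5237}} = \frac{5237}{26845016}$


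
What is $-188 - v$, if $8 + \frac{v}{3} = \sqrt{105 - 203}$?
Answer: $-164 - 21 i \sqrt{2} \approx -164.0 - 29.698 i$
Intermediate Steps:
$v = -24 + 21 i \sqrt{2}$ ($v = -24 + 3 \sqrt{105 - 203} = -24 + 3 \sqrt{-98} = -24 + 3 \cdot 7 i \sqrt{2} = -24 + 21 i \sqrt{2} \approx -24.0 + 29.698 i$)
$-188 - v = -188 - \left(-24 + 21 i \sqrt{2}\right) = -188 + \left(24 - 21 i \sqrt{2}\right) = -164 - 21 i \sqrt{2}$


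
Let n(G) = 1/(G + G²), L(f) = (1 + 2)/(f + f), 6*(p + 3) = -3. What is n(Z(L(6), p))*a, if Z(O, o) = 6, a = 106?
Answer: 53/21 ≈ 2.5238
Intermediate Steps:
p = -7/2 (p = -3 + (⅙)*(-3) = -3 - ½ = -7/2 ≈ -3.5000)
L(f) = 3/(2*f) (L(f) = 3/((2*f)) = 3*(1/(2*f)) = 3/(2*f))
n(Z(L(6), p))*a = (1/(6*(1 + 6)))*106 = ((⅙)/7)*106 = ((⅙)*(⅐))*106 = (1/42)*106 = 53/21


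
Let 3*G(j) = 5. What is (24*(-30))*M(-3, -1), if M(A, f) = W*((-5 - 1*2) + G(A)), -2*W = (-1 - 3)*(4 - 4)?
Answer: 0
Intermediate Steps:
G(j) = 5/3 (G(j) = (⅓)*5 = 5/3)
W = 0 (W = -(-1 - 3)*(4 - 4)/2 = -(-2)*0 = -½*0 = 0)
M(A, f) = 0 (M(A, f) = 0*((-5 - 1*2) + 5/3) = 0*((-5 - 2) + 5/3) = 0*(-7 + 5/3) = 0*(-16/3) = 0)
(24*(-30))*M(-3, -1) = (24*(-30))*0 = -720*0 = 0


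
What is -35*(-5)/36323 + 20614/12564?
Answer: 53640073/32597298 ≈ 1.6455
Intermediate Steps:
-35*(-5)/36323 + 20614/12564 = 175*(1/36323) + 20614*(1/12564) = 25/5189 + 10307/6282 = 53640073/32597298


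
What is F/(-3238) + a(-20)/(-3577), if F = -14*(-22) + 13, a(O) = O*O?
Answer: -2443417/11582326 ≈ -0.21096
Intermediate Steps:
a(O) = O**2
F = 321 (F = 308 + 13 = 321)
F/(-3238) + a(-20)/(-3577) = 321/(-3238) + (-20)**2/(-3577) = 321*(-1/3238) + 400*(-1/3577) = -321/3238 - 400/3577 = -2443417/11582326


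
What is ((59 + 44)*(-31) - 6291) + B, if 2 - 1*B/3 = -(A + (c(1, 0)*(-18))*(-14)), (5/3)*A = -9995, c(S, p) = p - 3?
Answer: -29737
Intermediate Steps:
c(S, p) = -3 + p
A = -5997 (A = (⅗)*(-9995) = -5997)
B = -20253 (B = 6 - (-3)*(-5997 + ((-3 + 0)*(-18))*(-14)) = 6 - (-3)*(-5997 - 3*(-18)*(-14)) = 6 - (-3)*(-5997 + 54*(-14)) = 6 - (-3)*(-5997 - 756) = 6 - (-3)*(-6753) = 6 - 3*6753 = 6 - 20259 = -20253)
((59 + 44)*(-31) - 6291) + B = ((59 + 44)*(-31) - 6291) - 20253 = (103*(-31) - 6291) - 20253 = (-3193 - 6291) - 20253 = -9484 - 20253 = -29737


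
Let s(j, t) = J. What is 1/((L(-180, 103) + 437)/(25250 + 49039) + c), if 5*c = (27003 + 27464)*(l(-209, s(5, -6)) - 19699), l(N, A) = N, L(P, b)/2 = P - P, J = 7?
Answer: -371445/80553719753219 ≈ -4.6111e-9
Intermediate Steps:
s(j, t) = 7
L(P, b) = 0 (L(P, b) = 2*(P - P) = 2*0 = 0)
c = -1084329036/5 (c = ((27003 + 27464)*(-209 - 19699))/5 = (54467*(-19908))/5 = (1/5)*(-1084329036) = -1084329036/5 ≈ -2.1687e+8)
1/((L(-180, 103) + 437)/(25250 + 49039) + c) = 1/((0 + 437)/(25250 + 49039) - 1084329036/5) = 1/(437/74289 - 1084329036/5) = 1/(-80553719753219/371445) = -371445/80553719753219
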